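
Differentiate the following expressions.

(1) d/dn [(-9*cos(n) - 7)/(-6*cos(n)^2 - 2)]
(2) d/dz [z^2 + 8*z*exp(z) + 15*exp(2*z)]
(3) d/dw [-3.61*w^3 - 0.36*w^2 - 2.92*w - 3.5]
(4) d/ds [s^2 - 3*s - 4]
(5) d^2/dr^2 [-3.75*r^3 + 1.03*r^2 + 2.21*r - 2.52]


(1) = 3*(9*cos(n)^2 + 14*cos(n) - 3)*sin(n)/(2*(3*sin(n)^2 - 4)^2)
(2) = 8*z*exp(z) + 2*z + 30*exp(2*z) + 8*exp(z)
(3) = -10.83*w^2 - 0.72*w - 2.92
(4) = 2*s - 3
(5) = 2.06 - 22.5*r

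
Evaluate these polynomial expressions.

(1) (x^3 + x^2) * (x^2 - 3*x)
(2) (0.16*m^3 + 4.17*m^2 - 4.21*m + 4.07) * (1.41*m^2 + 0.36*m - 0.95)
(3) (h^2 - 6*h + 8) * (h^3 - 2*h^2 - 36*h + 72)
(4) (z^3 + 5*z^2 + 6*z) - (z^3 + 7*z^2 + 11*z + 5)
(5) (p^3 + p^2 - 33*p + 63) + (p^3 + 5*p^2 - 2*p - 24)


(1) = x^5 - 2*x^4 - 3*x^3
(2) = 0.2256*m^5 + 5.9373*m^4 - 4.5869*m^3 + 0.2616*m^2 + 5.4647*m - 3.8665
(3) = h^5 - 8*h^4 - 16*h^3 + 272*h^2 - 720*h + 576
(4) = -2*z^2 - 5*z - 5
(5) = 2*p^3 + 6*p^2 - 35*p + 39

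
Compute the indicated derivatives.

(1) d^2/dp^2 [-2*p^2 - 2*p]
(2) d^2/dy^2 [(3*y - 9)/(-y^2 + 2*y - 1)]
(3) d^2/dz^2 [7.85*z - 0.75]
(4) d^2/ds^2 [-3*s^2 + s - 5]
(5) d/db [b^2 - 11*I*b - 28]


(1) = -4
(2) = 6*(7 - y)/(y^4 - 4*y^3 + 6*y^2 - 4*y + 1)
(3) = 0
(4) = -6
(5) = 2*b - 11*I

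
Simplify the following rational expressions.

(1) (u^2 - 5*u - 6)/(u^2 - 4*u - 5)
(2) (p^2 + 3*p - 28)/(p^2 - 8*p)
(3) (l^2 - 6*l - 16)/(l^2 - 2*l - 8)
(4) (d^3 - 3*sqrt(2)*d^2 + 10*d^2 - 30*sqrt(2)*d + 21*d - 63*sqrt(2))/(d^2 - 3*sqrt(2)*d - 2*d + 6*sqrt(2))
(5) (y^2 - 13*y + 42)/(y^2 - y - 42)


(1) = (u - 6)/(u - 5)
(2) = (p^2 + 3*p - 28)/(p^2 - 8*p)
(3) = (l - 8)/(l - 4)
(4) = (d^2 + 10*d + 21)/(d - 2)
(5) = (y - 6)/(y + 6)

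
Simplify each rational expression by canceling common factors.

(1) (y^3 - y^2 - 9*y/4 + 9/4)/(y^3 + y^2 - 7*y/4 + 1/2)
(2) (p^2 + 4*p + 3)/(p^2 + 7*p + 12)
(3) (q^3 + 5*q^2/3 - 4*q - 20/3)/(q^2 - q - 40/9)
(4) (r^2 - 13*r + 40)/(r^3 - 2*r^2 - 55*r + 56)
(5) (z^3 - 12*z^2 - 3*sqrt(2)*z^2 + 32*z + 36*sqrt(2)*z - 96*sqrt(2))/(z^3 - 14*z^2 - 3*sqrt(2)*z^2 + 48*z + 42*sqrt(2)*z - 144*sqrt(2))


(1) = (4*y^3 - 4*y^2 - 9*y + 9)/(4*y^3 + 4*y^2 - 7*y + 2)
(2) = (p + 1)/(p + 4)
(3) = (3*q^2 - 12)/(3*q - 8)
(4) = (r - 5)/(r^2 + 6*r - 7)
(5) = (z - 4)/(z - 6)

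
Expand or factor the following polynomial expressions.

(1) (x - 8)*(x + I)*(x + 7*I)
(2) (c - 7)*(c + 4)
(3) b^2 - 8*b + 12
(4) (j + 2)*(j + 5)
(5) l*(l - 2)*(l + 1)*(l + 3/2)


(1) = x^3 - 8*x^2 + 8*I*x^2 - 7*x - 64*I*x + 56
(2) = c^2 - 3*c - 28
(3) = (b - 6)*(b - 2)
(4) = j^2 + 7*j + 10
(5) = l^4 + l^3/2 - 7*l^2/2 - 3*l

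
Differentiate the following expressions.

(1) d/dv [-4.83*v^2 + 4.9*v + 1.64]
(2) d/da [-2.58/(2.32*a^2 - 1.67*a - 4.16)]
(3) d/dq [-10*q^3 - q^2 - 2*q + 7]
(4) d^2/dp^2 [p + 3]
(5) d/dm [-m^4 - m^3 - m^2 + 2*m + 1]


(1) = 4.9 - 9.66*v
(2) = (11.9712*a - 4.3086)/(-2.32*a^2 + 1.67*a + 4.16)^2
(3) = -30*q^2 - 2*q - 2
(4) = 0
(5) = -4*m^3 - 3*m^2 - 2*m + 2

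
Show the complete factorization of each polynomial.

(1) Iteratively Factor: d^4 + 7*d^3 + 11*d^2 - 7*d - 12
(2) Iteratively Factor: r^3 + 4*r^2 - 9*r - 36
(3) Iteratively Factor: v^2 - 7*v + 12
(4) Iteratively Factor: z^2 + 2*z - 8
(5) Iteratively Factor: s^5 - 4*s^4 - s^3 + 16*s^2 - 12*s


(1) = (d + 1)*(d^3 + 6*d^2 + 5*d - 12) = (d + 1)*(d + 4)*(d^2 + 2*d - 3) = (d - 1)*(d + 1)*(d + 4)*(d + 3)
(2) = (r + 4)*(r^2 - 9) = (r + 3)*(r + 4)*(r - 3)
(3) = (v - 3)*(v - 4)
(4) = (z + 4)*(z - 2)
(5) = (s - 3)*(s^4 - s^3 - 4*s^2 + 4*s) = s*(s - 3)*(s^3 - s^2 - 4*s + 4) = s*(s - 3)*(s - 2)*(s^2 + s - 2) = s*(s - 3)*(s - 2)*(s + 2)*(s - 1)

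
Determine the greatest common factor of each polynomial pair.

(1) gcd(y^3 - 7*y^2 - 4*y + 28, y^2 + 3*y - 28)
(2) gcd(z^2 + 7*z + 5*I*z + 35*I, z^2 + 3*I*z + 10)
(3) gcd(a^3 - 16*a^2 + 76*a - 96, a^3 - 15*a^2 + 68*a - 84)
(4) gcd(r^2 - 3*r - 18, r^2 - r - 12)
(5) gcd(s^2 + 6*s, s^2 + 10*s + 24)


(1) = 1
(2) = z + 5*I
(3) = gcd((a - 8)*(a - 6)*(a - 2), (a - 7)*(a - 6)*(a - 2)) = a^2 - 8*a + 12
(4) = gcd((r - 6)*(r + 3), (r - 4)*(r + 3)) = r + 3
(5) = gcd(s*(s + 6), (s + 4)*(s + 6)) = s + 6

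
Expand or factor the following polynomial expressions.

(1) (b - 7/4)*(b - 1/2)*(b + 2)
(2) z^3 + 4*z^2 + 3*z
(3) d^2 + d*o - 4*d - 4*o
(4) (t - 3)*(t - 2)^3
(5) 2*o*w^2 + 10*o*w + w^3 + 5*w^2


(1) = b^3 - b^2/4 - 29*b/8 + 7/4
(2) = z*(z + 1)*(z + 3)
(3) = (d - 4)*(d + o)
(4) = t^4 - 9*t^3 + 30*t^2 - 44*t + 24
(5) = w*(2*o + w)*(w + 5)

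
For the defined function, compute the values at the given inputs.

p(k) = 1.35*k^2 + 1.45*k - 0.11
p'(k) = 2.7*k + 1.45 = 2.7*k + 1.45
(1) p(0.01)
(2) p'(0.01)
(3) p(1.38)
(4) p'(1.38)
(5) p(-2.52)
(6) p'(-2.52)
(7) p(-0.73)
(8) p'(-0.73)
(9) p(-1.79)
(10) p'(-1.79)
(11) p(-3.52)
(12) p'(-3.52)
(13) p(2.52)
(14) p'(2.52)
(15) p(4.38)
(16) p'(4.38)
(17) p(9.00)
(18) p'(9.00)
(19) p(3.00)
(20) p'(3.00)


(1) = -0.10
(2) = 1.48
(3) = 4.46
(4) = 5.18
(5) = 4.81
(6) = -5.35
(7) = -0.45
(8) = -0.52
(9) = 1.62
(10) = -3.38
(11) = 11.51
(12) = -8.05
(13) = 12.12
(14) = 8.25
(15) = 32.14
(16) = 13.28
(17) = 122.29
(18) = 25.75
(19) = 16.39
(20) = 9.55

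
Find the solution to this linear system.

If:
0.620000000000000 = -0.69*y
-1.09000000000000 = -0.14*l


Then:
l = 7.79
y = -0.90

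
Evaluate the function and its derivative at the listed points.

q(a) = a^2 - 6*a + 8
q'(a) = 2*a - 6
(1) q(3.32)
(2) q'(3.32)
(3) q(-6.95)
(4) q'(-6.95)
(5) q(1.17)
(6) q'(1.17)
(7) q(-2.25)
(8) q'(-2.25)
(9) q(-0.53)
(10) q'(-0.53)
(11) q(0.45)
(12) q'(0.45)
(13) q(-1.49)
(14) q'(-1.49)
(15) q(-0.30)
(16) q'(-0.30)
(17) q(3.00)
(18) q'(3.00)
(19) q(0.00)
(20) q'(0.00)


(1) = -0.90
(2) = 0.64
(3) = 98.00
(4) = -19.90
(5) = 2.35
(6) = -3.66
(7) = 26.56
(8) = -10.50
(9) = 11.46
(10) = -7.06
(11) = 5.50
(12) = -5.10
(13) = 19.16
(14) = -8.98
(15) = 9.89
(16) = -6.60
(17) = -1.00
(18) = 0.00
(19) = 8.00
(20) = -6.00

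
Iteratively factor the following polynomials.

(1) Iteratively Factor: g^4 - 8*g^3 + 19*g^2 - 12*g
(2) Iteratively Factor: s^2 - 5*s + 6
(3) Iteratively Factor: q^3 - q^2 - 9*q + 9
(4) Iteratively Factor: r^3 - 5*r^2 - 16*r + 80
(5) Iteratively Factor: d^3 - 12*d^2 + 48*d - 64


(1) = (g - 1)*(g^3 - 7*g^2 + 12*g) = g*(g - 1)*(g^2 - 7*g + 12) = g*(g - 4)*(g - 1)*(g - 3)
(2) = (s - 2)*(s - 3)
(3) = (q - 1)*(q^2 - 9) = (q - 1)*(q + 3)*(q - 3)
(4) = (r + 4)*(r^2 - 9*r + 20) = (r - 4)*(r + 4)*(r - 5)
(5) = (d - 4)*(d^2 - 8*d + 16) = (d - 4)^2*(d - 4)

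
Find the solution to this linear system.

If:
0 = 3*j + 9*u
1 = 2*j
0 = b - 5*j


Then:
b = 5/2
j = 1/2
u = -1/6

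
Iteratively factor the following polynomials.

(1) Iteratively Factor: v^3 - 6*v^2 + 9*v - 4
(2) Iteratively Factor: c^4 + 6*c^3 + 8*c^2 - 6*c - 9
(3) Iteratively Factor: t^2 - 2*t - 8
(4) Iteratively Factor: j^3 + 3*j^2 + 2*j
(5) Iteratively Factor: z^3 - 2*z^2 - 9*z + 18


(1) = (v - 1)*(v^2 - 5*v + 4) = (v - 4)*(v - 1)*(v - 1)
(2) = (c + 3)*(c^3 + 3*c^2 - c - 3) = (c + 3)^2*(c^2 - 1) = (c + 1)*(c + 3)^2*(c - 1)
(3) = (t - 4)*(t + 2)
(4) = (j + 2)*(j^2 + j) = j*(j + 2)*(j + 1)
(5) = (z - 2)*(z^2 - 9) = (z - 2)*(z + 3)*(z - 3)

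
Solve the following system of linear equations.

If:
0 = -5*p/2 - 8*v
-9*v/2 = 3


Then:
p = 32/15
v = -2/3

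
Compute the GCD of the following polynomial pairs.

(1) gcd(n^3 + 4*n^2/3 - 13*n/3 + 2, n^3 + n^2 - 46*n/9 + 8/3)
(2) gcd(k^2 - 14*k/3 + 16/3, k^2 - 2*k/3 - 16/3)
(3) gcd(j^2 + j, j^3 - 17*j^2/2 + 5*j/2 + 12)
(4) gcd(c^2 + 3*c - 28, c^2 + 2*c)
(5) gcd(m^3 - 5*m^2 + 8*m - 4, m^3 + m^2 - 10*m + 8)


(1) = gcd((n - 1)*(n - 2/3)*(n + 3), (n - 4/3)*(n - 2/3)*(n + 3)) = n^2 + 7*n/3 - 2
(2) = k - 8/3
(3) = j + 1
(4) = gcd((c - 4)*(c + 7), c*(c + 2)) = 1
(5) = gcd((m - 2)^2*(m - 1), (m - 2)*(m - 1)*(m + 4)) = m^2 - 3*m + 2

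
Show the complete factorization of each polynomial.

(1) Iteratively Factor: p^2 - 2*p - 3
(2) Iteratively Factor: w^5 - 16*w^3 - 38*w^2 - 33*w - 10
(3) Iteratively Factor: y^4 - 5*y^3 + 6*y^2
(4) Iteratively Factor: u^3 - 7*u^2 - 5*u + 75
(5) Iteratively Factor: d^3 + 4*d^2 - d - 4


(1) = (p + 1)*(p - 3)
(2) = (w + 1)*(w^4 - w^3 - 15*w^2 - 23*w - 10) = (w - 5)*(w + 1)*(w^3 + 4*w^2 + 5*w + 2) = (w - 5)*(w + 1)^2*(w^2 + 3*w + 2) = (w - 5)*(w + 1)^2*(w + 2)*(w + 1)
(3) = (y)*(y^3 - 5*y^2 + 6*y) = y^2*(y^2 - 5*y + 6) = y^2*(y - 3)*(y - 2)
(4) = (u + 3)*(u^2 - 10*u + 25) = (u - 5)*(u + 3)*(u - 5)
(5) = (d + 1)*(d^2 + 3*d - 4) = (d - 1)*(d + 1)*(d + 4)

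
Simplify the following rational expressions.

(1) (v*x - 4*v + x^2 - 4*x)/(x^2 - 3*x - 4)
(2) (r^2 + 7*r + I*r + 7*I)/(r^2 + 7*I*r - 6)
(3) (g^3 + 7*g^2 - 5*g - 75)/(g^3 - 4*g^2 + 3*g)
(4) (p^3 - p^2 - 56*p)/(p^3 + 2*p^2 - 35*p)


(1) = (v + x)/(x + 1)
(2) = (r + 7)/(r + 6*I)
(3) = (g^2 + 10*g + 25)/(g^2 - g)
(4) = (p - 8)/(p - 5)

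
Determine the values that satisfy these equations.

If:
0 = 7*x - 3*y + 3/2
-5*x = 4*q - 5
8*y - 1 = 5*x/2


Then:
q = 575/388
x = -18/97
y = 13/194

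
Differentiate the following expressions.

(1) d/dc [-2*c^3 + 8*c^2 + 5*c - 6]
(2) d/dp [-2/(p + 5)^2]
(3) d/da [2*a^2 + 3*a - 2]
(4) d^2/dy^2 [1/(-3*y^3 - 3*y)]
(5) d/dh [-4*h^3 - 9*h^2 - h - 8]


(1) = -6*c^2 + 16*c + 5
(2) = 4/(p + 5)^3
(3) = 4*a + 3
(4) = 2*(3*y^2*(y^2 + 1) - (3*y^2 + 1)^2)/(3*y^3*(y^2 + 1)^3)
(5) = -12*h^2 - 18*h - 1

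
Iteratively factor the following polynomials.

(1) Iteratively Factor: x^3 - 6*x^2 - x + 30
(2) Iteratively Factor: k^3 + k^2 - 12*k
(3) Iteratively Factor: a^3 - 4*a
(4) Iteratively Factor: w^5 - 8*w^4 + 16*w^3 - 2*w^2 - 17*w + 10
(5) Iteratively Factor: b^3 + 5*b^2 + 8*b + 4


(1) = (x - 3)*(x^2 - 3*x - 10) = (x - 5)*(x - 3)*(x + 2)
(2) = (k)*(k^2 + k - 12) = k*(k + 4)*(k - 3)
(3) = (a)*(a^2 - 4) = a*(a + 2)*(a - 2)
(4) = (w - 1)*(w^4 - 7*w^3 + 9*w^2 + 7*w - 10) = (w - 2)*(w - 1)*(w^3 - 5*w^2 - w + 5) = (w - 2)*(w - 1)^2*(w^2 - 4*w - 5) = (w - 5)*(w - 2)*(w - 1)^2*(w + 1)
(5) = (b + 2)*(b^2 + 3*b + 2) = (b + 1)*(b + 2)*(b + 2)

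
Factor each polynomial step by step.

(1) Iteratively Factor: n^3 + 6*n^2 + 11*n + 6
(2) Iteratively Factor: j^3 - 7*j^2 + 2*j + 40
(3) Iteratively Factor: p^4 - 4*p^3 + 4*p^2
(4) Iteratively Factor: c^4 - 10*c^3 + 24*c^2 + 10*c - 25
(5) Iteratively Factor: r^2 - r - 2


(1) = (n + 3)*(n^2 + 3*n + 2) = (n + 2)*(n + 3)*(n + 1)
(2) = (j - 4)*(j^2 - 3*j - 10) = (j - 4)*(j + 2)*(j - 5)
(3) = (p - 2)*(p^3 - 2*p^2) = p*(p - 2)*(p^2 - 2*p) = p*(p - 2)^2*(p)
(4) = (c + 1)*(c^3 - 11*c^2 + 35*c - 25) = (c - 5)*(c + 1)*(c^2 - 6*c + 5) = (c - 5)^2*(c + 1)*(c - 1)
(5) = (r - 2)*(r + 1)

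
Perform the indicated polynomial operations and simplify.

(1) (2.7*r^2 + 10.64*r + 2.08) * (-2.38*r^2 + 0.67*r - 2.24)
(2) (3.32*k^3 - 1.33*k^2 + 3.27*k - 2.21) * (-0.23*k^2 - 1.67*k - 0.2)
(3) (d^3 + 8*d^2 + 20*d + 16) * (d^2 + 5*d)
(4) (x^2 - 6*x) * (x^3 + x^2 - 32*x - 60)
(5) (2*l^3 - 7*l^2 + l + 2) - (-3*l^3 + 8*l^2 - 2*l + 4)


(1) = -6.426*r^4 - 23.5142*r^3 - 3.8696*r^2 - 22.44*r - 4.6592
(2) = -0.7636*k^5 - 5.2385*k^4 + 0.805*k^3 - 4.6866*k^2 + 3.0367*k + 0.442
(3) = d^5 + 13*d^4 + 60*d^3 + 116*d^2 + 80*d
(4) = x^5 - 5*x^4 - 38*x^3 + 132*x^2 + 360*x
(5) = 5*l^3 - 15*l^2 + 3*l - 2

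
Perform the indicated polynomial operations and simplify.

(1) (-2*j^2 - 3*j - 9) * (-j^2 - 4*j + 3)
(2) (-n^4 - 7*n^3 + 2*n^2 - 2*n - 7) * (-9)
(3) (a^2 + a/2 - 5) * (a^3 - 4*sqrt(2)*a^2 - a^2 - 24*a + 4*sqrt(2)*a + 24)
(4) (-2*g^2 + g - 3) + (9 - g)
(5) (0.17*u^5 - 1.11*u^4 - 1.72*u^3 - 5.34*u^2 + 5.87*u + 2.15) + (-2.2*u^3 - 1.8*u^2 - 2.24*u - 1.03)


(1) = 2*j^4 + 11*j^3 + 15*j^2 + 27*j - 27
(2) = 9*n^4 + 63*n^3 - 18*n^2 + 18*n + 63
(3) = a^5 - 4*sqrt(2)*a^4 - a^4/2 - 59*a^3/2 + 2*sqrt(2)*a^3 + 17*a^2 + 22*sqrt(2)*a^2 - 20*sqrt(2)*a + 132*a - 120
(4) = 6 - 2*g^2
(5) = 0.17*u^5 - 1.11*u^4 - 3.92*u^3 - 7.14*u^2 + 3.63*u + 1.12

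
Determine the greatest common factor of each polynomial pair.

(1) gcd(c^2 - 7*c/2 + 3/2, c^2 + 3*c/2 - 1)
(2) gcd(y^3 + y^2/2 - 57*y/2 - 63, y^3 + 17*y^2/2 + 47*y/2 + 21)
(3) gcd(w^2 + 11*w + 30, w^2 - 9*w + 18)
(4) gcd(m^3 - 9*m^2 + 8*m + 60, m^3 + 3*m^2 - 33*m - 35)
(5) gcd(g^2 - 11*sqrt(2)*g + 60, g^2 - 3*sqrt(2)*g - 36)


(1) = gcd((c - 3)*(c - 1/2), (c - 1/2)*(c + 2)) = c - 1/2
(2) = y^2 + 13*y/2 + 21/2
(3) = 1
(4) = gcd((m - 6)*(m - 5)*(m + 2), (m - 5)*(m + 1)*(m + 7)) = m - 5
(5) = gcd((g - 6*sqrt(2))*(g - 5*sqrt(2)), (g - 6*sqrt(2))*(g + 3*sqrt(2))) = g - 6*sqrt(2)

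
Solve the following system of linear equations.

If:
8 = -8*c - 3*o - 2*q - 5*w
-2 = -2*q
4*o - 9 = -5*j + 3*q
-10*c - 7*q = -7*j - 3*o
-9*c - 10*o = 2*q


Then:
c = 516/383
j = 1352/383
o = -541/383
q = 1
w = -1267/383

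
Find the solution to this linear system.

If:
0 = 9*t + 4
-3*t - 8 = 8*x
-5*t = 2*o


Then:
o = 10/9
t = -4/9
x = -5/6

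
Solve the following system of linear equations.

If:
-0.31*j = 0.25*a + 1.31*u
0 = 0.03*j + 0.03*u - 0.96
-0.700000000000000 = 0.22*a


Then:
a = -3.18
j = 41.12
u = -9.12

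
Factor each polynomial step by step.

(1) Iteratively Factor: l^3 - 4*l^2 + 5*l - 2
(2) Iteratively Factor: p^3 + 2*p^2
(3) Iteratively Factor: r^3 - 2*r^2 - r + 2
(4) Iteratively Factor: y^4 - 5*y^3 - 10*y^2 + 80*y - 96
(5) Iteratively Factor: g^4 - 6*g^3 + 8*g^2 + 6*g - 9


(1) = (l - 1)*(l^2 - 3*l + 2) = (l - 2)*(l - 1)*(l - 1)
(2) = (p)*(p^2 + 2*p) = p^2*(p + 2)
(3) = (r - 1)*(r^2 - r - 2) = (r - 1)*(r + 1)*(r - 2)
(4) = (y - 3)*(y^3 - 2*y^2 - 16*y + 32) = (y - 4)*(y - 3)*(y^2 + 2*y - 8) = (y - 4)*(y - 3)*(y - 2)*(y + 4)
(5) = (g - 3)*(g^3 - 3*g^2 - g + 3) = (g - 3)^2*(g^2 - 1) = (g - 3)^2*(g - 1)*(g + 1)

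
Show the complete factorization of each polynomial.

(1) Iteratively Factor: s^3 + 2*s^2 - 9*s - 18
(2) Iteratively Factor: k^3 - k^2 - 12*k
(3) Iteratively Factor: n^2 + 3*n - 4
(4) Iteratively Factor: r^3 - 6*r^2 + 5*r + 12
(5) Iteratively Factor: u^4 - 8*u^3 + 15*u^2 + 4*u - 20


(1) = (s + 2)*(s^2 - 9) = (s + 2)*(s + 3)*(s - 3)
(2) = (k)*(k^2 - k - 12) = k*(k + 3)*(k - 4)
(3) = (n - 1)*(n + 4)
(4) = (r - 3)*(r^2 - 3*r - 4) = (r - 3)*(r + 1)*(r - 4)
(5) = (u - 2)*(u^3 - 6*u^2 + 3*u + 10) = (u - 5)*(u - 2)*(u^2 - u - 2) = (u - 5)*(u - 2)*(u + 1)*(u - 2)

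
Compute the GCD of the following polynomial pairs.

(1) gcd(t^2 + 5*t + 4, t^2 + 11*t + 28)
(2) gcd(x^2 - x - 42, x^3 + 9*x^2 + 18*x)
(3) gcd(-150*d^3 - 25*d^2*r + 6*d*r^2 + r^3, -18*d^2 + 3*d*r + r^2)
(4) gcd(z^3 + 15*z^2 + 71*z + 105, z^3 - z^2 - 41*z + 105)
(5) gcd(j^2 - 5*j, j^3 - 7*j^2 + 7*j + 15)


(1) = t + 4
(2) = x + 6
(3) = gcd((-5*d + r)*(5*d + r)*(6*d + r), (-3*d + r)*(6*d + r)) = 6*d + r
(4) = z + 7
(5) = j - 5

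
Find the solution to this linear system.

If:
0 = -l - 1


Then:
l = -1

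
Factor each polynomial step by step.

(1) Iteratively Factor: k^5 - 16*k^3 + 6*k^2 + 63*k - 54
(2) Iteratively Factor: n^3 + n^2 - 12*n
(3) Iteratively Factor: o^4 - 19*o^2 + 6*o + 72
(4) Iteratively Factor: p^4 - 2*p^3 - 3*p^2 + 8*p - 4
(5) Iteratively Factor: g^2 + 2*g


(1) = (k - 1)*(k^4 + k^3 - 15*k^2 - 9*k + 54) = (k - 2)*(k - 1)*(k^3 + 3*k^2 - 9*k - 27) = (k - 2)*(k - 1)*(k + 3)*(k^2 - 9) = (k - 2)*(k - 1)*(k + 3)^2*(k - 3)
(2) = (n)*(n^2 + n - 12) = n*(n + 4)*(n - 3)
(3) = (o + 4)*(o^3 - 4*o^2 - 3*o + 18) = (o - 3)*(o + 4)*(o^2 - o - 6) = (o - 3)^2*(o + 4)*(o + 2)
(4) = (p - 1)*(p^3 - p^2 - 4*p + 4) = (p - 1)*(p + 2)*(p^2 - 3*p + 2) = (p - 2)*(p - 1)*(p + 2)*(p - 1)
(5) = (g)*(g + 2)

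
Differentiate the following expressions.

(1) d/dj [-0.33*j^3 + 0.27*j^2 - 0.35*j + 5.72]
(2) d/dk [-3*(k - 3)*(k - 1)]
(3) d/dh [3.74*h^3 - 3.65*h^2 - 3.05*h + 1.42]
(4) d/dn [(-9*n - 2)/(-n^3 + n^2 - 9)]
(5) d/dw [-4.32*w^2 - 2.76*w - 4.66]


(1) = -0.99*j^2 + 0.54*j - 0.35
(2) = 12 - 6*k
(3) = 11.22*h^2 - 7.3*h - 3.05
(4) = (9*n^3 - 9*n^2 - n*(3*n - 2)*(9*n + 2) + 81)/(n^3 - n^2 + 9)^2
(5) = -8.64*w - 2.76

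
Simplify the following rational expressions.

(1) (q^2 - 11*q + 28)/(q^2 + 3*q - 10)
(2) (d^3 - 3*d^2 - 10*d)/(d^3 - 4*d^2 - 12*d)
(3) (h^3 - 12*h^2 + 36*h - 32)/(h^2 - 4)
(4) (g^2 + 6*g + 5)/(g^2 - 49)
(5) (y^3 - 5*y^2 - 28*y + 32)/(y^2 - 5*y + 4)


(1) = (q^2 - 11*q + 28)/(q^2 + 3*q - 10)
(2) = (d - 5)/(d - 6)
(3) = (h^2 - 10*h + 16)/(h + 2)
(4) = (g^2 + 6*g + 5)/(g^2 - 49)
(5) = (y^2 - 4*y - 32)/(y - 4)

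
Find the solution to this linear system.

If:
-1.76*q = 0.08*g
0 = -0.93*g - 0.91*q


Then:
g = 0.00
q = 0.00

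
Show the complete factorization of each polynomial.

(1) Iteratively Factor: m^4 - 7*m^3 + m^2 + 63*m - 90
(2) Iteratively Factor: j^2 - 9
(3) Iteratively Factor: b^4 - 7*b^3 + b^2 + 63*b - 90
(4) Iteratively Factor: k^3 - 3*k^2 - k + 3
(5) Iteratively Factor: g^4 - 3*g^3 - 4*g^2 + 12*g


(1) = (m + 3)*(m^3 - 10*m^2 + 31*m - 30) = (m - 5)*(m + 3)*(m^2 - 5*m + 6) = (m - 5)*(m - 3)*(m + 3)*(m - 2)
(2) = (j + 3)*(j - 3)
(3) = (b - 3)*(b^3 - 4*b^2 - 11*b + 30) = (b - 3)*(b - 2)*(b^2 - 2*b - 15) = (b - 3)*(b - 2)*(b + 3)*(b - 5)
(4) = (k + 1)*(k^2 - 4*k + 3) = (k - 3)*(k + 1)*(k - 1)
(5) = (g + 2)*(g^3 - 5*g^2 + 6*g) = (g - 2)*(g + 2)*(g^2 - 3*g) = (g - 3)*(g - 2)*(g + 2)*(g)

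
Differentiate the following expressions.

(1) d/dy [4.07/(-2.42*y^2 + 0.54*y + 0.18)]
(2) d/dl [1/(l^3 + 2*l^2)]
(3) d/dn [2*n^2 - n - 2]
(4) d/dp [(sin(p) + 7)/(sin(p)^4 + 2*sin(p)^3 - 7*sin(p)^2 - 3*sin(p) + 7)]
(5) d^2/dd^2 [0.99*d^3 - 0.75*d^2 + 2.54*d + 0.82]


(1) = (19.6988*y - 2.1978)/(-2.42*y^2 + 0.54*y + 0.18)^2
(2) = (-3*l - 4)/(l^3*(l + 2)^2)
(3) = 4*n - 1
(4) = (-3*sin(p)^4 - 35*sin(p)^2 + 74*sin(p) + 8*sin(3*p) + 28)*cos(p)/((sin(p) - 1)^2*(sin(p)^3 + 3*sin(p)^2 - 4*sin(p) - 7)^2)
(5) = 5.94*d - 1.5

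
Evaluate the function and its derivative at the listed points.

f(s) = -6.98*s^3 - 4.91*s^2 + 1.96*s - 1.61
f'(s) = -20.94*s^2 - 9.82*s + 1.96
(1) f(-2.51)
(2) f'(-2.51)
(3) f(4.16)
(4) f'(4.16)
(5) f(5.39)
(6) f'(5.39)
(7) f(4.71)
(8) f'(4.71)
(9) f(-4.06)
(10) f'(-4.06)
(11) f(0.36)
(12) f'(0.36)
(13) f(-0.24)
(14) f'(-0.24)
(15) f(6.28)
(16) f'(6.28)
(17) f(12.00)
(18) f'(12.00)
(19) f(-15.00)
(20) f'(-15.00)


(1) = 72.91
(2) = -105.32
(3) = -580.93
(4) = -401.27
(5) = -1226.70
(6) = -659.32
(7) = -830.62
(8) = -508.83
(9) = 376.62
(10) = -303.34
(11) = -1.87
(12) = -4.29
(13) = -2.27
(14) = 3.11
(15) = -1911.70
(16) = -885.55
(17) = -12746.57
(18) = -3131.24
(19) = 22421.74
(20) = -4562.24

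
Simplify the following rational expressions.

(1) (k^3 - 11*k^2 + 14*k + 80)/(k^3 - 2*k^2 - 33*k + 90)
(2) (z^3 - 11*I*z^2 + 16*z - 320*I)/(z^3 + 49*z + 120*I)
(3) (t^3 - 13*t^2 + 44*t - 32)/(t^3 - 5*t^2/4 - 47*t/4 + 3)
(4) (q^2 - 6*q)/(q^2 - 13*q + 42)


(1) = (k^2 - 6*k - 16)/(k^2 + 3*k - 18)
(2) = (z - 8*I)/(z + 3*I)
(3) = (4*t^2 - 36*t + 32)/(4*t^2 + 11*t - 3)
(4) = q/(q - 7)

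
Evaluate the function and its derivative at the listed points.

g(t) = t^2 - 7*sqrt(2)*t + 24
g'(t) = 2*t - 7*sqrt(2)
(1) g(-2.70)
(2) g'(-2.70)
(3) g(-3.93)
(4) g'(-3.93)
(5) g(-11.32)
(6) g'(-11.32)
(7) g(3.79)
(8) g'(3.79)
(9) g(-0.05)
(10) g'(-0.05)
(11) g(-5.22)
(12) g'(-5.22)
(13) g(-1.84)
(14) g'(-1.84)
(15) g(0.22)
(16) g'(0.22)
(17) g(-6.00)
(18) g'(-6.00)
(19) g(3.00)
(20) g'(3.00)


(1) = 58.02
(2) = -15.30
(3) = 78.35
(4) = -17.76
(5) = 264.20
(6) = -32.54
(7) = 0.85
(8) = -2.32
(9) = 24.50
(10) = -10.00
(11) = 102.92
(12) = -20.34
(13) = 45.60
(14) = -13.58
(15) = 21.87
(16) = -9.46
(17) = 119.40
(18) = -21.90
(19) = 3.30
(20) = -3.90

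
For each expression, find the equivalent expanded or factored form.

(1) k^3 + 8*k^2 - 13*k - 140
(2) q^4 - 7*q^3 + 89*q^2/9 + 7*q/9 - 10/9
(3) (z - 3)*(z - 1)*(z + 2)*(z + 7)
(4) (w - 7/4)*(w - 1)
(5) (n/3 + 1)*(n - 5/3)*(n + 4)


(1) = (k - 4)*(k + 5)*(k + 7)
(2) = (q - 5)*(q - 2)*(q - 1/3)*(q + 1/3)
(3) = z^4 + 5*z^3 - 19*z^2 - 29*z + 42
(4) = w^2 - 11*w/4 + 7/4
(5) = n^3/3 + 16*n^2/9 + n/9 - 20/3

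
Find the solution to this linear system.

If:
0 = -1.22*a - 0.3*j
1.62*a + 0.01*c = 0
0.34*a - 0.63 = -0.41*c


Then:
a = -0.01
c = 1.54
j = 0.04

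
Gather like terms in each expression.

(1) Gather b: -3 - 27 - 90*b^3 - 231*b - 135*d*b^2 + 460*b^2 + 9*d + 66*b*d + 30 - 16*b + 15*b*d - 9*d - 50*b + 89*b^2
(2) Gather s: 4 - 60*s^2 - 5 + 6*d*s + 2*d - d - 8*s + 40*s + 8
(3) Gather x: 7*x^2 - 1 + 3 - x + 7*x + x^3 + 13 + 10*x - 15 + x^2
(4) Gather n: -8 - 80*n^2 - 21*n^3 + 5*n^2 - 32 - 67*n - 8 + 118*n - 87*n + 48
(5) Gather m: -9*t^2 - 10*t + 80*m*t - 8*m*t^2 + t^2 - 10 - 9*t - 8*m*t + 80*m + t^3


(1) = -90*b^3 + b^2*(549 - 135*d) + b*(81*d - 297)
(2) = d - 60*s^2 + s*(6*d + 32) + 7
(3) = x^3 + 8*x^2 + 16*x
(4) = -21*n^3 - 75*n^2 - 36*n
(5) = m*(-8*t^2 + 72*t + 80) + t^3 - 8*t^2 - 19*t - 10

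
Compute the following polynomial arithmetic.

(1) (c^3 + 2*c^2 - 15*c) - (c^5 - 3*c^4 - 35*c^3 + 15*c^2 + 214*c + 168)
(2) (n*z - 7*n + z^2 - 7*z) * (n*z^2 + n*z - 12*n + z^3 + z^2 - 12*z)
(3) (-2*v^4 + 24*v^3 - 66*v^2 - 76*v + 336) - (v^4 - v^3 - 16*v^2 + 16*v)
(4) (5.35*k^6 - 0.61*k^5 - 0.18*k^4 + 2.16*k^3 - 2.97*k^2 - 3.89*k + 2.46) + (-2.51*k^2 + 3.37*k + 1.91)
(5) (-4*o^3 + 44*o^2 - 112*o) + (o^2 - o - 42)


(1) = -c^5 + 3*c^4 + 36*c^3 - 13*c^2 - 229*c - 168
(2) = n^2*z^3 - 6*n^2*z^2 - 19*n^2*z + 84*n^2 + 2*n*z^4 - 12*n*z^3 - 38*n*z^2 + 168*n*z + z^5 - 6*z^4 - 19*z^3 + 84*z^2
(3) = -3*v^4 + 25*v^3 - 50*v^2 - 92*v + 336
(4) = 5.35*k^6 - 0.61*k^5 - 0.18*k^4 + 2.16*k^3 - 5.48*k^2 - 0.52*k + 4.37
(5) = -4*o^3 + 45*o^2 - 113*o - 42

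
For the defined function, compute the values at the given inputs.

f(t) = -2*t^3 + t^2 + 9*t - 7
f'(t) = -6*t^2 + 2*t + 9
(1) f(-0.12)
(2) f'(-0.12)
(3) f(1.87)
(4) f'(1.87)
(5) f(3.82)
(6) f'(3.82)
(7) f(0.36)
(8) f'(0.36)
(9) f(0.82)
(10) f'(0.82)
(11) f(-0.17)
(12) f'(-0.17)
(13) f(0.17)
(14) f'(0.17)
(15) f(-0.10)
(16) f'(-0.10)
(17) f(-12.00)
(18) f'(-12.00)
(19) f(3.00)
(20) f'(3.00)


(1) = -8.06
(2) = 8.67
(3) = 0.25
(4) = -8.24
(5) = -69.51
(6) = -70.91
(7) = -3.72
(8) = 8.94
(9) = -0.05
(10) = 6.61
(11) = -8.49
(12) = 8.49
(13) = -5.45
(14) = 9.17
(15) = -7.89
(16) = 8.74
(17) = 3485.00
(18) = -879.00
(19) = -25.00
(20) = -39.00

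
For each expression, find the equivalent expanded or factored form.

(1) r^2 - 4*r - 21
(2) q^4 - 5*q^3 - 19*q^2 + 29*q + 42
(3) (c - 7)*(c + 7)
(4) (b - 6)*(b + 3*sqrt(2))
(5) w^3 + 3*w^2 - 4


(1) = (r - 7)*(r + 3)
(2) = (q - 7)*(q - 2)*(q + 1)*(q + 3)
(3) = c^2 - 49
(4) = b^2 - 6*b + 3*sqrt(2)*b - 18*sqrt(2)
(5) = (w - 1)*(w + 2)^2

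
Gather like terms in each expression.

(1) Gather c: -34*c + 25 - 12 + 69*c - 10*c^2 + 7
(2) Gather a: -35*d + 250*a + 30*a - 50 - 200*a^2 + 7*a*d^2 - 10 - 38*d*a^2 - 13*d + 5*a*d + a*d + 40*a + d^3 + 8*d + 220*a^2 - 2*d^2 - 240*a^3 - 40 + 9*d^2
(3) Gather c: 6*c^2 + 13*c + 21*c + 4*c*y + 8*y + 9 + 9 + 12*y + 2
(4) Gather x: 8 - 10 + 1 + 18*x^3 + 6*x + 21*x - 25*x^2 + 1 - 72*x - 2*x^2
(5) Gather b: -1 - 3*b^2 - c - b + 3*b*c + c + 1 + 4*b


(1) = -10*c^2 + 35*c + 20
(2) = -240*a^3 + a^2*(20 - 38*d) + a*(7*d^2 + 6*d + 320) + d^3 + 7*d^2 - 40*d - 100
(3) = 6*c^2 + c*(4*y + 34) + 20*y + 20
(4) = 18*x^3 - 27*x^2 - 45*x
(5) = -3*b^2 + b*(3*c + 3)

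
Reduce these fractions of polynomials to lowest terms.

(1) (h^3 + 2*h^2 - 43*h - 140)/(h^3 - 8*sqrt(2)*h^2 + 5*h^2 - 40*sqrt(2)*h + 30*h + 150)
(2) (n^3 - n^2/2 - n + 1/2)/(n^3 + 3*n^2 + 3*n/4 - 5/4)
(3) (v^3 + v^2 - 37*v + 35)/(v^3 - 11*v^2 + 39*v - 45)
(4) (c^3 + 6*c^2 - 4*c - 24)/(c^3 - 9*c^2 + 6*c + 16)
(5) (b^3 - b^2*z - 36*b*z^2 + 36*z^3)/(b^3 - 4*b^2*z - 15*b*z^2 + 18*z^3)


(1) = (h^2 - 3*h - 28)/(h^2 - 8*sqrt(2)*h + 30)
(2) = (2*n - 2)/(2*n + 5)
(3) = (v^2 + 6*v - 7)/(v^2 - 6*v + 9)
(4) = (c^2 + 8*c + 12)/(c^2 - 7*c - 8)
(5) = (b + 6*z)/(b + 3*z)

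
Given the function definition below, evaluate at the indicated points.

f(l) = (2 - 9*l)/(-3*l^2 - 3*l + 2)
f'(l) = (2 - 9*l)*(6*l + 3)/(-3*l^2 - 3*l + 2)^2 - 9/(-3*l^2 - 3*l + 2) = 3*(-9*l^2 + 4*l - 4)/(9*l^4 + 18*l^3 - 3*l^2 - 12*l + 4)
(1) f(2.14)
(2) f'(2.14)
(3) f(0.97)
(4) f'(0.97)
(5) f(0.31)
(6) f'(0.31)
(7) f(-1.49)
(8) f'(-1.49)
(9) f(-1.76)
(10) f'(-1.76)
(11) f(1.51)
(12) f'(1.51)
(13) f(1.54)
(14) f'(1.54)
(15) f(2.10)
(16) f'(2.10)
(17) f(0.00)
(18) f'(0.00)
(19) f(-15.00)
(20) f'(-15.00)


(1) = 0.95
(2) = -0.33
(3) = 1.80
(4) = -1.85
(5) = -1.01
(6) = -17.80
(7) = -80.98
(8) = -2480.32
(9) = -8.86
(10) = -28.82
(11) = 1.24
(12) = -0.63
(13) = 1.22
(14) = -0.61
(15) = 0.96
(16) = -0.34
(17) = 1.00
(18) = -3.00
(19) = -0.22
(20) = -0.02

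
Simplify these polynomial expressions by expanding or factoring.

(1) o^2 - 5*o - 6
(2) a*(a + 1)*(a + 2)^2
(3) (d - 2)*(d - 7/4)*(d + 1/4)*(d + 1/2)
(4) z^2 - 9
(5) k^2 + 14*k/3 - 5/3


(1) = (o - 6)*(o + 1)
(2) = a^4 + 5*a^3 + 8*a^2 + 4*a
(3) = d^4 - 3*d^3 + 13*d^2/16 + 69*d/32 + 7/16
(4) = (z - 3)*(z + 3)
(5) = (k - 1/3)*(k + 5)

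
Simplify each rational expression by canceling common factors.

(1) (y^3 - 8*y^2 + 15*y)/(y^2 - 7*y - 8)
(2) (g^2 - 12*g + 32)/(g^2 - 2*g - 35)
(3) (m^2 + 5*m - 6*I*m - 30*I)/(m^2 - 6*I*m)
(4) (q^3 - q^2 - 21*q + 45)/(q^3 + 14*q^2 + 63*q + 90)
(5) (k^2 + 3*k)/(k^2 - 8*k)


(1) = (y^3 - 8*y^2 + 15*y)/(y^2 - 7*y - 8)
(2) = (g^2 - 12*g + 32)/(g^2 - 2*g - 35)
(3) = (m + 5)/m
(4) = (q^2 - 6*q + 9)/(q^2 + 9*q + 18)
(5) = (k + 3)/(k - 8)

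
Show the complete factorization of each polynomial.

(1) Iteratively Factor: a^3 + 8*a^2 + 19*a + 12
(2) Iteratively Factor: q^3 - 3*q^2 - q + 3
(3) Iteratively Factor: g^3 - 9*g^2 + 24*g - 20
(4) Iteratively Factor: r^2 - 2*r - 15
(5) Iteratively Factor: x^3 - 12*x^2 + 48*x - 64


(1) = (a + 1)*(a^2 + 7*a + 12) = (a + 1)*(a + 3)*(a + 4)
(2) = (q - 3)*(q^2 - 1) = (q - 3)*(q - 1)*(q + 1)
(3) = (g - 2)*(g^2 - 7*g + 10) = (g - 2)^2*(g - 5)
(4) = (r - 5)*(r + 3)
(5) = (x - 4)*(x^2 - 8*x + 16) = (x - 4)^2*(x - 4)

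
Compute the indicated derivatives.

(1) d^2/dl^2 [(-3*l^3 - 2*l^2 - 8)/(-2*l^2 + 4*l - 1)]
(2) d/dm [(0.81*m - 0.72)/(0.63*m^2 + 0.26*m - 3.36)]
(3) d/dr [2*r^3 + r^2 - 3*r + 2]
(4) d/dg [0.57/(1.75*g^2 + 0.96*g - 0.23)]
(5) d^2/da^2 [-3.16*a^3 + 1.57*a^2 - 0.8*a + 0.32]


(1) = 2*(58*l^3 + 48*l^2 - 183*l + 114)/(8*l^6 - 48*l^5 + 108*l^4 - 112*l^3 + 54*l^2 - 12*l + 1)
(2) = (-0.5103*m^2 + 0.9072*m - 2.5344)/(0.3969*m^4 + 0.3276*m^3 - 4.166*m^2 - 1.7472*m + 11.2896)
(3) = 6*r^2 + 2*r - 3
(4) = (-1.995*g - 0.5472)/(1.75*g^2 + 0.96*g - 0.23)^2
(5) = 3.14 - 18.96*a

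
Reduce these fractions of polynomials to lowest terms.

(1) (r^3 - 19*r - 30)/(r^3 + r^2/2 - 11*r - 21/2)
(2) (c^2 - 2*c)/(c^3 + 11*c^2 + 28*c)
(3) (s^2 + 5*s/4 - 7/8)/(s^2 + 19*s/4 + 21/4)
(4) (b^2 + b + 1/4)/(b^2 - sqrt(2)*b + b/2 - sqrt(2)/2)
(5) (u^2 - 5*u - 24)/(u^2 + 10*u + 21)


(1) = (2*r^2 - 6*r - 20)/(2*r^2 - 5*r - 7)
(2) = (c - 2)/(c^2 + 11*c + 28)
(3) = (2*s - 1)/(2*s + 6)
(4) = (8*b + 4)/(8*b - 8*sqrt(2))
(5) = (u - 8)/(u + 7)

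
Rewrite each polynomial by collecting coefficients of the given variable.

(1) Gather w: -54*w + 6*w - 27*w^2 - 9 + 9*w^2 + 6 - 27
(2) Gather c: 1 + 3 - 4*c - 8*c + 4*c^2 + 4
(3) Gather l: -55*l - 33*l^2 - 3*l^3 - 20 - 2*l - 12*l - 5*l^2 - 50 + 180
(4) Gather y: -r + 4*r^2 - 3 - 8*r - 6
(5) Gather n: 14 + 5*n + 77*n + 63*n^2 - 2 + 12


(1) = -18*w^2 - 48*w - 30
(2) = 4*c^2 - 12*c + 8
(3) = -3*l^3 - 38*l^2 - 69*l + 110
(4) = 4*r^2 - 9*r - 9
(5) = 63*n^2 + 82*n + 24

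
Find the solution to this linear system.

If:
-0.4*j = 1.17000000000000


Then:
j = -2.92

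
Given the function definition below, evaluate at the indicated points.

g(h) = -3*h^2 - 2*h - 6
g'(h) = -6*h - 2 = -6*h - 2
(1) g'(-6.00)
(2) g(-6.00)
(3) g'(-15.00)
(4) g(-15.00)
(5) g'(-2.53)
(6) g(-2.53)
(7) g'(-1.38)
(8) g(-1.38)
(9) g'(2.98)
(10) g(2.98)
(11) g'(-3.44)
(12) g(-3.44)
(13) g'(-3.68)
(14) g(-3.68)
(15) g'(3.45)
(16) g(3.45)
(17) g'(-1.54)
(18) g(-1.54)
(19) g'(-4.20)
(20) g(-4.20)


(1) = 34.00
(2) = -102.00
(3) = 88.00
(4) = -651.00
(5) = 13.18
(6) = -20.14
(7) = 6.28
(8) = -8.95
(9) = -19.88
(10) = -38.60
(11) = 18.64
(12) = -34.62
(13) = 20.08
(14) = -39.27
(15) = -22.70
(16) = -48.61
(17) = 7.24
(18) = -10.03
(19) = 23.20
(20) = -50.52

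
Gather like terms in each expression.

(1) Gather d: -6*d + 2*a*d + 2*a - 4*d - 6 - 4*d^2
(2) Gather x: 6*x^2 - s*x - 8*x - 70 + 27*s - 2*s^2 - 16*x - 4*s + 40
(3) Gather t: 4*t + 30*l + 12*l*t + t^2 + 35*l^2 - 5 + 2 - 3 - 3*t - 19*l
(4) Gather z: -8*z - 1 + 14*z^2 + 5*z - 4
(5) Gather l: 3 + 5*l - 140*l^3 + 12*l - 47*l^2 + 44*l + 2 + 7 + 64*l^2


(1) = 2*a - 4*d^2 + d*(2*a - 10) - 6
(2) = -2*s^2 + 23*s + 6*x^2 + x*(-s - 24) - 30
(3) = 35*l^2 + 11*l + t^2 + t*(12*l + 1) - 6
(4) = 14*z^2 - 3*z - 5
(5) = -140*l^3 + 17*l^2 + 61*l + 12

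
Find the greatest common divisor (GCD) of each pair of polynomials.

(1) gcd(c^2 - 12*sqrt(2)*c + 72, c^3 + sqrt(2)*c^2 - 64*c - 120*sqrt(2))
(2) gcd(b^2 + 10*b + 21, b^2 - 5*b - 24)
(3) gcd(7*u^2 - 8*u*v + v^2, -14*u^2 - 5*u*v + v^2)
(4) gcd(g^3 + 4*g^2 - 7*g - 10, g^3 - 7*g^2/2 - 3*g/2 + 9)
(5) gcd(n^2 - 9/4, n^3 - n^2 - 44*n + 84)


(1) = gcd((c - 6*sqrt(2))^2, (c - 6*sqrt(2))*(c + 2*sqrt(2))*(c + 5*sqrt(2))) = c - 6*sqrt(2)
(2) = gcd((b + 3)*(b + 7), (b - 8)*(b + 3)) = b + 3
(3) = gcd((-7*u + v)*(-u + v), (-7*u + v)*(2*u + v)) = 7*u - v
(4) = g - 2
(5) = gcd((n - 3/2)*(n + 3/2), (n - 6)*(n - 2)*(n + 7)) = 1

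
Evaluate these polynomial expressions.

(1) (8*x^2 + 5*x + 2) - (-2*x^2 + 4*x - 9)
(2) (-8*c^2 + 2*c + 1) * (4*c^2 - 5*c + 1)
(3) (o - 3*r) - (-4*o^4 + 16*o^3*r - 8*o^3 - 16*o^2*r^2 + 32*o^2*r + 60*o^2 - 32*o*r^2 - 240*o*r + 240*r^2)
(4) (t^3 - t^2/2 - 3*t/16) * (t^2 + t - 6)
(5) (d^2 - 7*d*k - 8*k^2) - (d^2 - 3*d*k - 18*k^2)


(1) = 10*x^2 + x + 11
(2) = -32*c^4 + 48*c^3 - 14*c^2 - 3*c + 1
(3) = 4*o^4 - 16*o^3*r + 8*o^3 + 16*o^2*r^2 - 32*o^2*r - 60*o^2 + 32*o*r^2 + 240*o*r + o - 240*r^2 - 3*r
(4) = t^5 + t^4/2 - 107*t^3/16 + 45*t^2/16 + 9*t/8
(5) = -4*d*k + 10*k^2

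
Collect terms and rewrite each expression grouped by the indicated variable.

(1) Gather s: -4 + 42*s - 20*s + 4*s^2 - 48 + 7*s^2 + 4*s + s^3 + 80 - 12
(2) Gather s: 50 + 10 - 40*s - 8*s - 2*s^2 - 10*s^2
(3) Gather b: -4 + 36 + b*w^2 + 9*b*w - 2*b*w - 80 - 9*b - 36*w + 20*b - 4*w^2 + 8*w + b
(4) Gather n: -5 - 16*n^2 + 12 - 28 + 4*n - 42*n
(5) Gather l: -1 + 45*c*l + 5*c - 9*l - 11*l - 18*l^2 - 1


(1) = s^3 + 11*s^2 + 26*s + 16
(2) = -12*s^2 - 48*s + 60
(3) = b*(w^2 + 7*w + 12) - 4*w^2 - 28*w - 48
(4) = -16*n^2 - 38*n - 21
(5) = 5*c - 18*l^2 + l*(45*c - 20) - 2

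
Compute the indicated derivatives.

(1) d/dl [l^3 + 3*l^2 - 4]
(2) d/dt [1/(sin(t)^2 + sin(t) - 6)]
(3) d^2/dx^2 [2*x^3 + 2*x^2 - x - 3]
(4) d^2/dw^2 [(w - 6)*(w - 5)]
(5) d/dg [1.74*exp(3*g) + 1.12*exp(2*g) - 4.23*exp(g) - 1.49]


(1) = 3*l*(l + 2)
(2) = -(2*sin(t) + 1)*cos(t)/(sin(t)^2 + sin(t) - 6)^2
(3) = 12*x + 4
(4) = 2
(5) = (5.22*exp(2*g) + 2.24*exp(g) - 4.23)*exp(g)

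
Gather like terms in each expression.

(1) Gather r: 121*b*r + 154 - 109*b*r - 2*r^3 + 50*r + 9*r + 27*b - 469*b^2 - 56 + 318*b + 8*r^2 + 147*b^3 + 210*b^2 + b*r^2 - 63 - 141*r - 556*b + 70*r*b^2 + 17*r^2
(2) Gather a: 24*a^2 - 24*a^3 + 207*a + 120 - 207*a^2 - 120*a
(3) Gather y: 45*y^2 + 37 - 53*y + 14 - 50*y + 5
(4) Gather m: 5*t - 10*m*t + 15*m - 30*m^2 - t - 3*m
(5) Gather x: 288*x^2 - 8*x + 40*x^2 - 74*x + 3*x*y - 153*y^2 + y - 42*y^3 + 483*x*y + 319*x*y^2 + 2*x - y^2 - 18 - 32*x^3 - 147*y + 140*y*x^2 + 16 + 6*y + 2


(1) = 147*b^3 - 259*b^2 - 211*b - 2*r^3 + r^2*(b + 25) + r*(70*b^2 + 12*b - 82) + 35
(2) = -24*a^3 - 183*a^2 + 87*a + 120
(3) = 45*y^2 - 103*y + 56
(4) = -30*m^2 + m*(12 - 10*t) + 4*t
(5) = -32*x^3 + x^2*(140*y + 328) + x*(319*y^2 + 486*y - 80) - 42*y^3 - 154*y^2 - 140*y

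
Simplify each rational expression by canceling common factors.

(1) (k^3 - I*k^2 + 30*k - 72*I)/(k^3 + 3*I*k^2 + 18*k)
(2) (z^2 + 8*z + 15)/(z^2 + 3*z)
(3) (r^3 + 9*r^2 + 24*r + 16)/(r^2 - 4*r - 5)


(1) = (k - 4*I)/k
(2) = (z + 5)/z
(3) = (r^2 + 8*r + 16)/(r - 5)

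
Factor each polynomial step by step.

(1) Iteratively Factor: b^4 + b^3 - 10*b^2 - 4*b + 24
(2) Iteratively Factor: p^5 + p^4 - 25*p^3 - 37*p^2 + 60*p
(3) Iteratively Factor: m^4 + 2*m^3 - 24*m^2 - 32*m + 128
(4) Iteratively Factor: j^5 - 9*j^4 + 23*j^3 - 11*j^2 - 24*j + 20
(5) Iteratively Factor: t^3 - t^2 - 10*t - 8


(1) = (b + 3)*(b^3 - 2*b^2 - 4*b + 8) = (b + 2)*(b + 3)*(b^2 - 4*b + 4) = (b - 2)*(b + 2)*(b + 3)*(b - 2)
(2) = (p - 5)*(p^4 + 6*p^3 + 5*p^2 - 12*p) = (p - 5)*(p + 3)*(p^3 + 3*p^2 - 4*p) = (p - 5)*(p - 1)*(p + 3)*(p^2 + 4*p) = p*(p - 5)*(p - 1)*(p + 3)*(p + 4)
(3) = (m - 4)*(m^3 + 6*m^2 - 32) = (m - 4)*(m - 2)*(m^2 + 8*m + 16) = (m - 4)*(m - 2)*(m + 4)*(m + 4)
(4) = (j - 2)*(j^4 - 7*j^3 + 9*j^2 + 7*j - 10) = (j - 2)*(j + 1)*(j^3 - 8*j^2 + 17*j - 10) = (j - 2)*(j - 1)*(j + 1)*(j^2 - 7*j + 10) = (j - 5)*(j - 2)*(j - 1)*(j + 1)*(j - 2)
(5) = (t - 4)*(t^2 + 3*t + 2) = (t - 4)*(t + 2)*(t + 1)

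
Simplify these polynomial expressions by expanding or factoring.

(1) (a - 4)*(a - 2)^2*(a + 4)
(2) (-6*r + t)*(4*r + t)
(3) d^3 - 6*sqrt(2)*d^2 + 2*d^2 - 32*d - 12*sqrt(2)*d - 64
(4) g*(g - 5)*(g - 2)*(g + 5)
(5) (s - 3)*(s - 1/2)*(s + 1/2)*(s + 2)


(1) = a^4 - 4*a^3 - 12*a^2 + 64*a - 64
(2) = -24*r^2 - 2*r*t + t^2
(3) = (d + 2)*(d - 8*sqrt(2))*(d + 2*sqrt(2))
(4) = g^4 - 2*g^3 - 25*g^2 + 50*g
(5) = s^4 - s^3 - 25*s^2/4 + s/4 + 3/2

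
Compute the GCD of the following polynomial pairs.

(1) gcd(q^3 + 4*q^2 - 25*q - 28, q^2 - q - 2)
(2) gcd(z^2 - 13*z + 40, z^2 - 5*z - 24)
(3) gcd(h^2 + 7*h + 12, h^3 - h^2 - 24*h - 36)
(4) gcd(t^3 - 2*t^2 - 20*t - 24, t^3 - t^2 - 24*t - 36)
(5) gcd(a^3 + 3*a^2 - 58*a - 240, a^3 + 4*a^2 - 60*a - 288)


(1) = q + 1
(2) = gcd((z - 8)*(z - 5), (z - 8)*(z + 3)) = z - 8
(3) = gcd((h + 3)*(h + 4), (h - 6)*(h + 2)*(h + 3)) = h + 3
(4) = gcd((t - 6)*(t + 2)^2, (t - 6)*(t + 2)*(t + 3)) = t^2 - 4*t - 12
(5) = a^2 - 2*a - 48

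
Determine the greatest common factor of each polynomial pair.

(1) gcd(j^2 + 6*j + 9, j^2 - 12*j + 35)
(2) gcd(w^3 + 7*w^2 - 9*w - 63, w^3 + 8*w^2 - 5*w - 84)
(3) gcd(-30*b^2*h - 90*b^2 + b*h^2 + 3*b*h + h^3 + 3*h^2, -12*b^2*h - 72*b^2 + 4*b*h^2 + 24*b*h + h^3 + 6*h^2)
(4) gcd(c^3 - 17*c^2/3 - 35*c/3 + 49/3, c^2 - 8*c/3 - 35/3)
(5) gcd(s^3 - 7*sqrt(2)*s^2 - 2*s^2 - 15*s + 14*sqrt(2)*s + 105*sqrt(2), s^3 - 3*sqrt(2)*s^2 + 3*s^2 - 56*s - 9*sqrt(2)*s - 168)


(1) = 1
(2) = w^2 + 4*w - 21
(3) = 6*b + h
(4) = c + 7/3
(5) = gcd((s - 5)*(s + 3)*(s - 7*sqrt(2)), (s + 3)*(s - 7*sqrt(2))*(s + 4*sqrt(2))) = s^2 + s*(3 - 7*sqrt(2)) - 21*sqrt(2)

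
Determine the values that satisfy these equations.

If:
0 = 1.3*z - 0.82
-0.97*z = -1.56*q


Then:
q = 0.39
z = 0.63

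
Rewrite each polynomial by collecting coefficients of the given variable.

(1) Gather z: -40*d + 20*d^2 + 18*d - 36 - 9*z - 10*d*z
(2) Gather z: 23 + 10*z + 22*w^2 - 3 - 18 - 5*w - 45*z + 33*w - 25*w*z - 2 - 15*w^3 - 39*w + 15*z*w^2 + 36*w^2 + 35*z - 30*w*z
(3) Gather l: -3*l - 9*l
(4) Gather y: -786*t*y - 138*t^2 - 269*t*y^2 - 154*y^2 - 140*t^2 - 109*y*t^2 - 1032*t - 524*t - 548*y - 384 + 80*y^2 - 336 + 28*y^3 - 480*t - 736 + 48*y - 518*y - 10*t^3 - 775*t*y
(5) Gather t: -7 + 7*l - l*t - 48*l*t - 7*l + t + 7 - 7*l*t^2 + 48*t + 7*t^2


(1) = 20*d^2 - 22*d + z*(-10*d - 9) - 36
(2) = -15*w^3 + 58*w^2 - 11*w + z*(15*w^2 - 55*w)
(3) = -12*l
(4) = -10*t^3 - 278*t^2 - 2036*t + 28*y^3 + y^2*(-269*t - 74) + y*(-109*t^2 - 1561*t - 1018) - 1456
(5) = t^2*(7 - 7*l) + t*(49 - 49*l)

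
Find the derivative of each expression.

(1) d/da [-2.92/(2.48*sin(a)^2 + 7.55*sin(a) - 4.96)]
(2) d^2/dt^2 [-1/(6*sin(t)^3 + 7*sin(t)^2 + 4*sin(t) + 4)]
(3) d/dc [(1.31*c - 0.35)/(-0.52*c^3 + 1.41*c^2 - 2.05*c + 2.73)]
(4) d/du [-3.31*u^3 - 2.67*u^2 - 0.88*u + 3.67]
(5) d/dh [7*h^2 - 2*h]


(1) = (14.4832*sin(a) + 22.046)*cos(a)/(2.48*sin(a)^2 + 7.55*sin(a) - 4.96)^2
(2) = 2*(162*sin(t)^6 + 231*sin(t)^5 - 94*sin(t)^4 - 402*sin(t)^3 - 267*sin(t)^2 - 20*sin(t) + 12)/(6*sin(t)^3 + 7*sin(t)^2 + 4*sin(t) + 4)^3
(3) = (1.3624*c^3 - 2.3931*c^2 + 0.987*c + 2.8588)/(0.2704*c^6 - 1.4664*c^5 + 4.1201*c^4 - 8.6202*c^3 + 11.9011*c^2 - 11.193*c + 7.4529)
(4) = -9.93*u^2 - 5.34*u - 0.88
(5) = 14*h - 2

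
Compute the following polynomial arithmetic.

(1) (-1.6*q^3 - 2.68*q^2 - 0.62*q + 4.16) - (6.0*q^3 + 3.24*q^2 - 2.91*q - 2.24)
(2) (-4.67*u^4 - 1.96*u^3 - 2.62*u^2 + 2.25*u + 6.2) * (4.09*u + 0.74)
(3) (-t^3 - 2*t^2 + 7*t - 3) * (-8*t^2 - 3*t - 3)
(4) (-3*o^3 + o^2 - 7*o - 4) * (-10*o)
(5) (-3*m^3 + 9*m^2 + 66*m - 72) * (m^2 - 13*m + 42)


(1) = -7.6*q^3 - 5.92*q^2 + 2.29*q + 6.4
(2) = -19.1003*u^5 - 11.4722*u^4 - 12.1662*u^3 + 7.2637*u^2 + 27.023*u + 4.588
(3) = 8*t^5 + 19*t^4 - 47*t^3 + 9*t^2 - 12*t + 9
(4) = 30*o^4 - 10*o^3 + 70*o^2 + 40*o
(5) = -3*m^5 + 48*m^4 - 177*m^3 - 552*m^2 + 3708*m - 3024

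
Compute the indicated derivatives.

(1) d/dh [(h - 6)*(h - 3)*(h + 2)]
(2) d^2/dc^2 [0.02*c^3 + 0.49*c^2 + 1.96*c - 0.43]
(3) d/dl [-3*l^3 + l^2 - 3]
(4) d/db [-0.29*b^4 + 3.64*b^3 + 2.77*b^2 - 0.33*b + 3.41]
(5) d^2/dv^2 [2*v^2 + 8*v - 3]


(1) = h*(3*h - 14)
(2) = 0.12*c + 0.98
(3) = l*(2 - 9*l)
(4) = -1.16*b^3 + 10.92*b^2 + 5.54*b - 0.33
(5) = 4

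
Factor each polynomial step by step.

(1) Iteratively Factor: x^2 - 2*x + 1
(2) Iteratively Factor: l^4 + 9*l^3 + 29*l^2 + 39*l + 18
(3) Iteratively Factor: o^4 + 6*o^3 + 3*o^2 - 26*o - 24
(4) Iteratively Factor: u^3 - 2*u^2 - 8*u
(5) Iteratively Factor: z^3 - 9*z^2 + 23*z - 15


(1) = (x - 1)*(x - 1)
(2) = (l + 2)*(l^3 + 7*l^2 + 15*l + 9) = (l + 2)*(l + 3)*(l^2 + 4*l + 3) = (l + 2)*(l + 3)^2*(l + 1)
(3) = (o + 1)*(o^3 + 5*o^2 - 2*o - 24) = (o + 1)*(o + 4)*(o^2 + o - 6) = (o + 1)*(o + 3)*(o + 4)*(o - 2)
(4) = (u)*(u^2 - 2*u - 8) = u*(u - 4)*(u + 2)
(5) = (z - 3)*(z^2 - 6*z + 5) = (z - 5)*(z - 3)*(z - 1)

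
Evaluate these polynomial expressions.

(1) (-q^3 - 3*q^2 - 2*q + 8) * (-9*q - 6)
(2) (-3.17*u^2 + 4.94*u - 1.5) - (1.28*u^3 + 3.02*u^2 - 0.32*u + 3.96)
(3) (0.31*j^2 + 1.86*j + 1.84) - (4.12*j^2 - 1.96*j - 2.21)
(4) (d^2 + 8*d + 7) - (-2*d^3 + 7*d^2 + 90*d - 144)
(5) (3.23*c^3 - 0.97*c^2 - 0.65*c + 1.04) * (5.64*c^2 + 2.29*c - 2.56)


(1) = 9*q^4 + 33*q^3 + 36*q^2 - 60*q - 48
(2) = -1.28*u^3 - 6.19*u^2 + 5.26*u - 5.46
(3) = -3.81*j^2 + 3.82*j + 4.05
(4) = 2*d^3 - 6*d^2 - 82*d + 151
(5) = 18.2172*c^5 + 1.9259*c^4 - 14.1561*c^3 + 6.8603*c^2 + 4.0456*c - 2.6624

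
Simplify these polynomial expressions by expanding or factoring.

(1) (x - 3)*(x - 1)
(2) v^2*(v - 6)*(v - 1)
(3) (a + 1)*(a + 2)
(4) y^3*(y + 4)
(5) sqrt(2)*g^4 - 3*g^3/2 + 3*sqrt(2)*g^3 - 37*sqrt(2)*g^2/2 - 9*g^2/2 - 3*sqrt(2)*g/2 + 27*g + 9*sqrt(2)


(1) = x^2 - 4*x + 3
(2) = v^4 - 7*v^3 + 6*v^2
(3) = a^2 + 3*a + 2
(4) = y^4 + 4*y^3
(5) = (g - 3)*(g + 6)*(g - sqrt(2))*(sqrt(2)*g + 1/2)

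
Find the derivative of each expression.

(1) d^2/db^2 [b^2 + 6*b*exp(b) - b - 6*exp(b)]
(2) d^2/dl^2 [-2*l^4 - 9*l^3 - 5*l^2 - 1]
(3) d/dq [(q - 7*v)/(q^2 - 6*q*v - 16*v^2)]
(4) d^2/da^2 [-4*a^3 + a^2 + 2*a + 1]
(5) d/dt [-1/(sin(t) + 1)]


(1) = 6*b*exp(b) + 6*exp(b) + 2
(2) = -24*l^2 - 54*l - 10
(3) = (q^2 - 6*q*v - 16*v^2 - 2*(q - 7*v)*(q - 3*v))/(-q^2 + 6*q*v + 16*v^2)^2
(4) = 2 - 24*a
(5) = cos(t)/(sin(t) + 1)^2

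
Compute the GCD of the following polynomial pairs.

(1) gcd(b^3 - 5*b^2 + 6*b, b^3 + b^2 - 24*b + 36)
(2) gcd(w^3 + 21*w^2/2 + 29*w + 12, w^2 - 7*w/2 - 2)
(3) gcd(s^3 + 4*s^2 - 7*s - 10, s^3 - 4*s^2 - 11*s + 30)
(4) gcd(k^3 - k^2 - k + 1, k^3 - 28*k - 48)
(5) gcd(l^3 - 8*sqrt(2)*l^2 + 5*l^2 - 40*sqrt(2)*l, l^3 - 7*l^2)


(1) = b^2 - 5*b + 6
(2) = gcd((w + 1/2)*(w + 4)*(w + 6), (w - 4)*(w + 1/2)) = w + 1/2
(3) = s - 2
(4) = 1
(5) = gcd(l*(l + 5)*(l - 8*sqrt(2)), l^2*(l - 7)) = l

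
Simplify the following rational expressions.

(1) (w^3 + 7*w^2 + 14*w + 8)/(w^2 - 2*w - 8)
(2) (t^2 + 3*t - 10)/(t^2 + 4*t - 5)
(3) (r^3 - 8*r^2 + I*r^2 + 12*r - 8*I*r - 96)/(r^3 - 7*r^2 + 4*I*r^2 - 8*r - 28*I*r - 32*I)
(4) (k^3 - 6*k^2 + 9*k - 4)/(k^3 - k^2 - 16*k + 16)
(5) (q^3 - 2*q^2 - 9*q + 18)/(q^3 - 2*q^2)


(1) = (w^2 + 5*w + 4)/(w - 4)
(2) = (t - 2)/(t - 1)
(3) = (r - 3*I)/(r + 1)
(4) = (k - 1)/(k + 4)
(5) = (q^2 - 9)/q^2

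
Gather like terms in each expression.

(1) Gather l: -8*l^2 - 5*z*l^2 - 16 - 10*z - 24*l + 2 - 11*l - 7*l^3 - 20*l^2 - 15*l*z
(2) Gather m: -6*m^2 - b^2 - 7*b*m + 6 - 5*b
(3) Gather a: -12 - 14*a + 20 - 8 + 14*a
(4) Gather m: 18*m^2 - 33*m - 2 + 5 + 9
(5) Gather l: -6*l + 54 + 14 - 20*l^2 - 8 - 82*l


(1) = -7*l^3 + l^2*(-5*z - 28) + l*(-15*z - 35) - 10*z - 14
(2) = -b^2 - 7*b*m - 5*b - 6*m^2 + 6
(3) = 0
(4) = 18*m^2 - 33*m + 12
(5) = -20*l^2 - 88*l + 60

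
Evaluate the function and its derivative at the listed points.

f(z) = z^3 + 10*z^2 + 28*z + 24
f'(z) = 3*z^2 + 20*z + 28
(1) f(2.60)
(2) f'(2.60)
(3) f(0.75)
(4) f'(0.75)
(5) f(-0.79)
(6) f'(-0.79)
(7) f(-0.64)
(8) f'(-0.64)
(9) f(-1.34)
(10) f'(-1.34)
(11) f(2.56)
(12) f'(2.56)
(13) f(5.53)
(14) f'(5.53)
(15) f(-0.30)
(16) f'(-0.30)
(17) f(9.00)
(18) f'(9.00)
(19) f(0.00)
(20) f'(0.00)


(1) = 181.98
(2) = 100.28
(3) = 51.05
(4) = 44.69
(5) = 7.63
(6) = 14.07
(7) = 9.91
(8) = 16.43
(9) = 2.03
(10) = 6.59
(11) = 177.99
(12) = 98.86
(13) = 653.76
(14) = 230.34
(15) = 16.47
(16) = 22.27
(17) = 1815.00
(18) = 451.00
(19) = 24.00
(20) = 28.00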